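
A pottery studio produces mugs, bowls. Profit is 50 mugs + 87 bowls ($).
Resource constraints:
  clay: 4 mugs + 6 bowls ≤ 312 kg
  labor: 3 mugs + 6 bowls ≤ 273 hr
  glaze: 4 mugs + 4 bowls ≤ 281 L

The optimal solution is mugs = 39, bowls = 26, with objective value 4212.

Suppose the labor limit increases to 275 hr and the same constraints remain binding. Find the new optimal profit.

At the optimum: clay uses 312 of 312 (binding); labor uses 273 of 273 (binding); glaze uses 260 of 281 (slack = 21).
Slack constraints have shadow price 0 (complementary slackness).
The binding rows give the dual system: 4·y_clay + 3·y_labor = 50 and 6·y_clay + 6·y_labor = 87.
This yields shadow prices y_clay = 6.5, y_labor = 8.
Δz = y_labor·Δb = 8 × (2) = 16, so new z* = 4212 + 16 = 4228.

4228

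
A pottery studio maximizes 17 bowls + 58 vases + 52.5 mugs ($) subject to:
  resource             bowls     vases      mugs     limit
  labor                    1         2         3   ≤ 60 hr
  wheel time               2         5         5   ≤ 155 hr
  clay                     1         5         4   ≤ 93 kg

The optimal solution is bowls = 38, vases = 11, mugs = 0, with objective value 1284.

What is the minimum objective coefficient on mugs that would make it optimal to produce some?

59

At the optimum: labor uses 60 of 60 (binding); wheel time uses 131 of 155 (slack = 24); clay uses 93 of 93 (binding).
Since wheel time is not tight, its dual is 0.
From A_Bᵀ y = c: 1·y_labor + 1·y_clay = 17; 2·y_labor + 5·y_clay = 58.
→ y_labor = 9 and y_clay = 8.
mugs enters the basis when its profit ≥ yᵀa₃ = 9·3 + 8·4 = 59.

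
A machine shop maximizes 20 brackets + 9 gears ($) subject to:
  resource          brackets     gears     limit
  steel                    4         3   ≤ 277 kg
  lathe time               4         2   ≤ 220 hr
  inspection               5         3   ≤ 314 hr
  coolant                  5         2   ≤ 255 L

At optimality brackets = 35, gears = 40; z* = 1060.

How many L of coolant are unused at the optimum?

0

coolant used = 5·35 + 2·40 = 255; slack = 255 − 255 = 0.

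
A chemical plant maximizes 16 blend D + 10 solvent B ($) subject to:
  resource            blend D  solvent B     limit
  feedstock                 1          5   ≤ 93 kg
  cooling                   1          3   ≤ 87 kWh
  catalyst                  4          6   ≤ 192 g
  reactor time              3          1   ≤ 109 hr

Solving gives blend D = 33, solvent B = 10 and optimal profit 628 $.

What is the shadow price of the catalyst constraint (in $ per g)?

Binding: catalyst and reactor time. Non-binding: feedstock (10 unused), cooling (24 unused).
Since feedstock, cooling are not tight, their duals are 0.
From A_Bᵀ y = c: 4·y_catalyst + 3·y_reactor time = 16; 6·y_catalyst + 1·y_reactor time = 10.
Solving: y_catalyst = 1, y_reactor time = 4.
Shadow price of catalyst = 1.

1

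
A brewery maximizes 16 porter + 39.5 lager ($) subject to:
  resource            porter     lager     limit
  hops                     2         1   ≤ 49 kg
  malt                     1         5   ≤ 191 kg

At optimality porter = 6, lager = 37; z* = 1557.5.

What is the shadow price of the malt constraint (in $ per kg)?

At the optimum: hops uses 49 of 49 (binding); malt uses 191 of 191 (binding).
Dual feasibility on the basic columns requires 2·y_hops + 1·y_malt = 16, 1·y_hops + 5·y_malt = 39.5.
→ y_hops = 4.5 and y_malt = 7.
Shadow price of malt = 7.

7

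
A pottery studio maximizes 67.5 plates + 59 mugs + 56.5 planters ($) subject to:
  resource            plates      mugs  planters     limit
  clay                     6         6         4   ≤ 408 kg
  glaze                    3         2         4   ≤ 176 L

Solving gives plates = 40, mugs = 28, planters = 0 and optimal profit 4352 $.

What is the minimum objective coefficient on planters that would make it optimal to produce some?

At the optimum: clay uses 408 of 408 (binding); glaze uses 176 of 176 (binding).
Dual feasibility on the basic columns requires 6·y_clay + 3·y_glaze = 67.5, 6·y_clay + 2·y_glaze = 59.
Solving: y_clay = 7, y_glaze = 8.5.
planters enters the basis when its profit ≥ yᵀa₃ = 7·4 + 8.5·4 = 62.

62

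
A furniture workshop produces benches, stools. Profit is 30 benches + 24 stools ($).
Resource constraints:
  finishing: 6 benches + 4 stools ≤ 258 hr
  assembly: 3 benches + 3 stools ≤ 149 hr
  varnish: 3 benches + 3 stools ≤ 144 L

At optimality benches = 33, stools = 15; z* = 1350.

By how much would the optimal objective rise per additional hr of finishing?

Check each constraint at x*: finishing 258/258 (tight); assembly 144/149 (slack 5); varnish 144/144 (tight).
By complementary slackness, y = 0 for the non-binding constraint.
Dual feasibility on the basic columns requires 6·y_finishing + 3·y_varnish = 30, 4·y_finishing + 3·y_varnish = 24.
Solving: y_finishing = 3, y_varnish = 4.
Shadow price of finishing = 3.

3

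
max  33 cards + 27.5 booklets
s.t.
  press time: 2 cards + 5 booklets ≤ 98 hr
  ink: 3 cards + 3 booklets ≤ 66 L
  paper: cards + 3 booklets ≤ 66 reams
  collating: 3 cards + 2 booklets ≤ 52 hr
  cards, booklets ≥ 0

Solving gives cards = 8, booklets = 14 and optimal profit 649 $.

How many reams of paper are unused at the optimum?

16

paper used = 1·8 + 3·14 = 50; slack = 66 − 50 = 16.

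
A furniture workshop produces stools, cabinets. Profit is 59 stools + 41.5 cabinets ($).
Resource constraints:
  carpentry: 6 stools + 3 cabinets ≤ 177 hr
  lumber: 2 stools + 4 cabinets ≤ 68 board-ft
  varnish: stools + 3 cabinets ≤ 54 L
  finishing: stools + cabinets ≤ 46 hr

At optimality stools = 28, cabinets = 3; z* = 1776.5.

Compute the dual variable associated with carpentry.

At the optimum: carpentry uses 177 of 177 (binding); lumber uses 68 of 68 (binding); varnish uses 37 of 54 (slack = 17); finishing uses 31 of 46 (slack = 15).
Since varnish, finishing are not tight, their duals are 0.
Dual feasibility on the basic columns requires 6·y_carpentry + 2·y_lumber = 59, 3·y_carpentry + 4·y_lumber = 41.5.
Solving: y_carpentry = 8.5, y_lumber = 4.
Shadow price of carpentry = 8.5.

8.5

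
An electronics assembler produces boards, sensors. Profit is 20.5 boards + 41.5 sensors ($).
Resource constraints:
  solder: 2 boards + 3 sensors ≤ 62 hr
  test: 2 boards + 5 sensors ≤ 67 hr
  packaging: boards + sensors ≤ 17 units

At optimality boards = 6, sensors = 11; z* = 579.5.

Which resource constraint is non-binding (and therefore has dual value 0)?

solder: 45/62 (slack 17)
test: 67/67 (binding)
packaging: 17/17 (binding)
By complementary slackness, a constraint with positive slack has shadow price 0 → solder.

solder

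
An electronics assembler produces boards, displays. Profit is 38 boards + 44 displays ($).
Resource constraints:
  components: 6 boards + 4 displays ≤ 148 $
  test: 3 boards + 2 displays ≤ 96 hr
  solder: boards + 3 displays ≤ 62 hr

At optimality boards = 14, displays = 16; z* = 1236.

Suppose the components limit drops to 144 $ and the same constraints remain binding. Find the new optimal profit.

At the optimum: components uses 148 of 148 (binding); test uses 74 of 96 (slack = 22); solder uses 62 of 62 (binding).
Slack constraints have shadow price 0 (complementary slackness).
Dual feasibility on the basic columns requires 6·y_components + 1·y_solder = 38, 4·y_components + 3·y_solder = 44.
Solving: y_components = 5, y_solder = 8.
Δz = y_components·Δb = 5 × (-4) = -20, so new z* = 1236 − 20 = 1216.

1216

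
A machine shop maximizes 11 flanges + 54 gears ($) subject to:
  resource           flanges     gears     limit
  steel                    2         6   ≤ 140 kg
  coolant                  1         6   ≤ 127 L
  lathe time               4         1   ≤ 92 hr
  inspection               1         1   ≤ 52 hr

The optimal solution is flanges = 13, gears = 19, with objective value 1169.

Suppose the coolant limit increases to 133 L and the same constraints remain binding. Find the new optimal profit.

Check each constraint at x*: steel 140/140 (tight); coolant 127/127 (tight); lathe time 71/92 (slack 21); inspection 32/52 (slack 20).
Since lathe time, inspection are not tight, their duals are 0.
From A_Bᵀ y = c: 2·y_steel + 1·y_coolant = 11; 6·y_steel + 6·y_coolant = 54.
This yields shadow prices y_steel = 2, y_coolant = 7.
Δz = y_coolant·Δb = 7 × (6) = 42, so new z* = 1169 + 42 = 1211.

1211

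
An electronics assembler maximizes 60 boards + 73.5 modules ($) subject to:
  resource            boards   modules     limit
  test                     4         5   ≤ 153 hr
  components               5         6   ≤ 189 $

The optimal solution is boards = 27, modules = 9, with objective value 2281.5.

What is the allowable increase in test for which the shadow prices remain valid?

4.5

Binding constraints: test, components. The basis is B = [[4,5],[5,6]] with det -1.
Per unit increase in test, x* moves by d = (-6, 5).
The basis stays optimal until boards reaches 0; allowable increase = 4.5 hr.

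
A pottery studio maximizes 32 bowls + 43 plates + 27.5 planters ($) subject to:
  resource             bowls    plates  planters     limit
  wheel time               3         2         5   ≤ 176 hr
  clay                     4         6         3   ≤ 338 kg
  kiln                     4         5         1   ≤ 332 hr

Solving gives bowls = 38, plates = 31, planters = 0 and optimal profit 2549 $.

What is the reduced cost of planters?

-2

Check each constraint at x*: wheel time 176/176 (tight); clay 338/338 (tight); kiln 307/332 (slack 25).
Slack constraints have shadow price 0 (complementary slackness).
Dual feasibility on the basic columns requires 3·y_wheel time + 4·y_clay = 32, 2·y_wheel time + 6·y_clay = 43.
Solving: y_wheel time = 2, y_clay = 6.5.
Reduced cost of planters: c₃ − yᵀa₃ = 27.5 − (2·5 + 6.5·3) = 27.5 − 29.5 = -2.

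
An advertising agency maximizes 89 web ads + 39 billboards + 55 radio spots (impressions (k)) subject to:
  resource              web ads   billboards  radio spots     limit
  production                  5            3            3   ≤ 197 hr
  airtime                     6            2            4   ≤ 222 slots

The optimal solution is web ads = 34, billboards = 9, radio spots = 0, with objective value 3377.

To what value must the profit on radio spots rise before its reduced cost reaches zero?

At the optimum: production uses 197 of 197 (binding); airtime uses 222 of 222 (binding).
Dual feasibility on the basic columns requires 5·y_production + 6·y_airtime = 89, 3·y_production + 2·y_airtime = 39.
This yields shadow prices y_production = 7, y_airtime = 9.
radio spots enters the basis when its profit ≥ yᵀa₃ = 7·3 + 9·4 = 57.

57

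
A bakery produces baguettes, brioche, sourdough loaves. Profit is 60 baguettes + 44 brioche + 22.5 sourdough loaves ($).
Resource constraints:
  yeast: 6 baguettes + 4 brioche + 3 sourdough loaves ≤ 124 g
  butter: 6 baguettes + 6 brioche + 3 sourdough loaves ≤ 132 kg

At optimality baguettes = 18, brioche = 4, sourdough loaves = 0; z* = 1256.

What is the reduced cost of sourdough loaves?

-7.5

Both yeast and butter are binding at x*.
Dual feasibility on the basic columns requires 6·y_yeast + 6·y_butter = 60, 4·y_yeast + 6·y_butter = 44.
Solving: y_yeast = 8, y_butter = 2.
Reduced cost of sourdough loaves: c₃ − yᵀa₃ = 22.5 − (8·3 + 2·3) = 22.5 − 30 = -7.5.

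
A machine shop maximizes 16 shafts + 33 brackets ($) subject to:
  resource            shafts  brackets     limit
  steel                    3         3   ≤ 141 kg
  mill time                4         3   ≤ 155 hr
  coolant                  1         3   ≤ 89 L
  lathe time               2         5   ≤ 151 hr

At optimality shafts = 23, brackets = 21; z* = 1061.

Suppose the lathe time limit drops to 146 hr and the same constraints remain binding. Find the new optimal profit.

1031

At the optimum: steel uses 132 of 141 (slack = 9); mill time uses 155 of 155 (binding); coolant uses 86 of 89 (slack = 3); lathe time uses 151 of 151 (binding).
Slack constraints have shadow price 0 (complementary slackness).
Dual feasibility on the basic columns requires 4·y_mill time + 2·y_lathe time = 16, 3·y_mill time + 5·y_lathe time = 33.
→ y_mill time = 1 and y_lathe time = 6.
Δz = y_lathe time·Δb = 6 × (-5) = -30, so new z* = 1061 − 30 = 1031.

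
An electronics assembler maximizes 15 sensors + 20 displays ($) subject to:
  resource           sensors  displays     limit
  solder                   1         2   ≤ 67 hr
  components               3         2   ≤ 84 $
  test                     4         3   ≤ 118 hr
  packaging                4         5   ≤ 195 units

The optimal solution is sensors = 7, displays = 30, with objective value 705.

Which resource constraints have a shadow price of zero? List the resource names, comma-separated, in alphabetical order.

solder: 67/67 (binding)
components: 81/84 (slack 3)
test: 118/118 (binding)
packaging: 178/195 (slack 17)
By complementary slackness, a constraint with positive slack has shadow price 0 → components, packaging.

components, packaging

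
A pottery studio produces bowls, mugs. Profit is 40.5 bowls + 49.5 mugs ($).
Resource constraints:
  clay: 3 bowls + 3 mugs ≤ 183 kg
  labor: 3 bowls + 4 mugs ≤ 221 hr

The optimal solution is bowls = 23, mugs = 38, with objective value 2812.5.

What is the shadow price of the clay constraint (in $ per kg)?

4.5

Check each constraint at x*: clay 183/183 (tight); labor 221/221 (tight).
From A_Bᵀ y = c: 3·y_clay + 3·y_labor = 40.5; 3·y_clay + 4·y_labor = 49.5.
→ y_clay = 4.5 and y_labor = 9.
Shadow price of clay = 4.5.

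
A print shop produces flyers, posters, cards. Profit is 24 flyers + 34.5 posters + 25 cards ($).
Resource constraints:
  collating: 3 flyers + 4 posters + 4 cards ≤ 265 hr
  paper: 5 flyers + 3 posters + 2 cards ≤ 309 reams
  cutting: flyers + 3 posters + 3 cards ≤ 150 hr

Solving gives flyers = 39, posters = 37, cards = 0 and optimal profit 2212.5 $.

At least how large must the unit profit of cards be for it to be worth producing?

34.5

Check each constraint at x*: collating 265/265 (tight); paper 306/309 (slack 3); cutting 150/150 (tight).
Since paper is not tight, its dual is 0.
The binding rows give the dual system: 3·y_collating + 1·y_cutting = 24 and 4·y_collating + 3·y_cutting = 34.5.
Solving: y_collating = 7.5, y_cutting = 1.5.
cards enters the basis when its profit ≥ yᵀa₃ = 7.5·4 + 1.5·3 = 34.5.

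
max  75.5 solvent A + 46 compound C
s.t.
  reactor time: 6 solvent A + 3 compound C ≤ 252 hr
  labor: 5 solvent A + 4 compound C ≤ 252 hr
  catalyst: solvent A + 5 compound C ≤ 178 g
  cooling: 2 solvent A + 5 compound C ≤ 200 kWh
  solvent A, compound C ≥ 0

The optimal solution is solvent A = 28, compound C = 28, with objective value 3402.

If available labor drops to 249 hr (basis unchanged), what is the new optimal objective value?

At the optimum: reactor time uses 252 of 252 (binding); labor uses 252 of 252 (binding); catalyst uses 168 of 178 (slack = 10); cooling uses 196 of 200 (slack = 4).
Slack constraints have shadow price 0 (complementary slackness).
Dual feasibility on the basic columns requires 6·y_reactor time + 5·y_labor = 75.5, 3·y_reactor time + 4·y_labor = 46.
This yields shadow prices y_reactor time = 8, y_labor = 5.5.
Δz = y_labor·Δb = 5.5 × (-3) = -16.5, so new z* = 3402 − 16.5 = 3385.5.

3385.5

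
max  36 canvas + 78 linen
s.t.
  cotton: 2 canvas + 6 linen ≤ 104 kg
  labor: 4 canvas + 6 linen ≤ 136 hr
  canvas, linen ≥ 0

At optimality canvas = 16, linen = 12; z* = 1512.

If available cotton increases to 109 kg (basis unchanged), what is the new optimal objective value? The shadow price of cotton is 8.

1552

Δb = 5, so new z* = 1512 + (8)·(5) = 1512 + 40 = 1552.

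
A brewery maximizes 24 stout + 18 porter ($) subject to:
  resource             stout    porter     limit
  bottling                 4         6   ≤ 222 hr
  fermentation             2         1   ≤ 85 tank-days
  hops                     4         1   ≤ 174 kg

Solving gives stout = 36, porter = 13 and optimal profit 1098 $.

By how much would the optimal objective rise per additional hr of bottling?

1.5

Check each constraint at x*: bottling 222/222 (tight); fermentation 85/85 (tight); hops 157/174 (slack 17).
Slack constraints have shadow price 0 (complementary slackness).
The binding rows give the dual system: 4·y_bottling + 2·y_fermentation = 24 and 6·y_bottling + 1·y_fermentation = 18.
→ y_bottling = 1.5 and y_fermentation = 9.
Shadow price of bottling = 1.5.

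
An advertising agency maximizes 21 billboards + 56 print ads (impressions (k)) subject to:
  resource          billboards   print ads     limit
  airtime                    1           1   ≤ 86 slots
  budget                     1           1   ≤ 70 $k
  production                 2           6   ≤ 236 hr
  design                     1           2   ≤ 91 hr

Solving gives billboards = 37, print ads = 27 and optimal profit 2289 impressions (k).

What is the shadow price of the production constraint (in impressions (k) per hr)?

At the optimum: airtime uses 64 of 86 (slack = 22); budget uses 64 of 70 (slack = 6); production uses 236 of 236 (binding); design uses 91 of 91 (binding).
Since airtime, budget are not tight, their duals are 0.
The binding rows give the dual system: 2·y_production + 1·y_design = 21 and 6·y_production + 2·y_design = 56.
→ y_production = 7 and y_design = 7.
Shadow price of production = 7.

7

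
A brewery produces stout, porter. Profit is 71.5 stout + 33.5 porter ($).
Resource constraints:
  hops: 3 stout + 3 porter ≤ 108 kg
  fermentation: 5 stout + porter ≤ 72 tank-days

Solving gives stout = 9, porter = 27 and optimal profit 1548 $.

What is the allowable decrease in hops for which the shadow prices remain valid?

Binding constraints: hops, fermentation. The basis is B = [[3,3],[5,1]] with det -12.
Per unit decrease in hops, x* moves by d = (0.0833, -0.4167).
The basis stays optimal until porter reaches 0; allowable decrease = 64.8 kg.

64.8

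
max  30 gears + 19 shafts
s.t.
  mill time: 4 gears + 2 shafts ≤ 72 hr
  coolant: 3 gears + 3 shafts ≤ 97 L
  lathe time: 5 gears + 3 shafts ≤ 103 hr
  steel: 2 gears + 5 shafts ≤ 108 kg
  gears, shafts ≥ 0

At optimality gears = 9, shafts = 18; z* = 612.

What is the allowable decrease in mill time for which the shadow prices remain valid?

Binding constraints: mill time, steel. The basis is B = [[4,2],[2,5]] with det 16.
Per unit decrease in mill time, x* moves by d = (-0.3125, 0.125).
The basis stays optimal until gears reaches 0; allowable decrease = 28.8 hr.

28.8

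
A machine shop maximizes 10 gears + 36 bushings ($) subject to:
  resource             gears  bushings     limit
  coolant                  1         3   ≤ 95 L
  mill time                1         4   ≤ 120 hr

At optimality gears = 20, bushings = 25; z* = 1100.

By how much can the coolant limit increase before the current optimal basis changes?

Binding constraints: coolant, mill time. The basis is B = [[1,3],[1,4]] with det 1.
Per unit increase in coolant, x* moves by d = (4, -1).
The basis stays optimal until bushings reaches 0; allowable increase = 25 L.

25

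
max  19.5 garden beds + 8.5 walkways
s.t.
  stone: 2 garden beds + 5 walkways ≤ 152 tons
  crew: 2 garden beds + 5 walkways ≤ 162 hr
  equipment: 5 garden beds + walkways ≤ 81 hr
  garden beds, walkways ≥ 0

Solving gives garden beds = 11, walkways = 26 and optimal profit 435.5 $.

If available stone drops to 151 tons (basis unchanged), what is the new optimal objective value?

Check each constraint at x*: stone 152/152 (tight); crew 152/162 (slack 10); equipment 81/81 (tight).
Slack constraints have shadow price 0 (complementary slackness).
The binding rows give the dual system: 2·y_stone + 5·y_equipment = 19.5 and 5·y_stone + 1·y_equipment = 8.5.
This yields shadow prices y_stone = 1, y_equipment = 3.5.
Δz = y_stone·Δb = 1 × (-1) = -1, so new z* = 435.5 − 1 = 434.5.

434.5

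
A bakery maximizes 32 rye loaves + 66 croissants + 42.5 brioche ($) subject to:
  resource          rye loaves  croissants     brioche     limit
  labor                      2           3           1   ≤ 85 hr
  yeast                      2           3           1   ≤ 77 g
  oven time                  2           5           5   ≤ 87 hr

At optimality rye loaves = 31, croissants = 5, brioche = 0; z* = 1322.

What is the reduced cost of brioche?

-9.5

At the optimum: labor uses 77 of 85 (slack = 8); yeast uses 77 of 77 (binding); oven time uses 87 of 87 (binding).
Slack constraints have shadow price 0 (complementary slackness).
The binding rows give the dual system: 2·y_yeast + 2·y_oven time = 32 and 3·y_yeast + 5·y_oven time = 66.
This yields shadow prices y_yeast = 7, y_oven time = 9.
Reduced cost of brioche: c₃ − yᵀa₃ = 42.5 − (7·1 + 9·5) = 42.5 − 52 = -9.5.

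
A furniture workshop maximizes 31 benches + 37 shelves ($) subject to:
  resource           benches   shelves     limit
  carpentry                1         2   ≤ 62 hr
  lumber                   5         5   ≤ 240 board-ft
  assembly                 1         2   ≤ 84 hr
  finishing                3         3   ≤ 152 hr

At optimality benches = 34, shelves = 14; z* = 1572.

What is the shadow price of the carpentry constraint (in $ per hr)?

At the optimum: carpentry uses 62 of 62 (binding); lumber uses 240 of 240 (binding); assembly uses 62 of 84 (slack = 22); finishing uses 144 of 152 (slack = 8).
Since assembly, finishing are not tight, their duals are 0.
The binding rows give the dual system: 1·y_carpentry + 5·y_lumber = 31 and 2·y_carpentry + 5·y_lumber = 37.
→ y_carpentry = 6 and y_lumber = 5.
Shadow price of carpentry = 6.

6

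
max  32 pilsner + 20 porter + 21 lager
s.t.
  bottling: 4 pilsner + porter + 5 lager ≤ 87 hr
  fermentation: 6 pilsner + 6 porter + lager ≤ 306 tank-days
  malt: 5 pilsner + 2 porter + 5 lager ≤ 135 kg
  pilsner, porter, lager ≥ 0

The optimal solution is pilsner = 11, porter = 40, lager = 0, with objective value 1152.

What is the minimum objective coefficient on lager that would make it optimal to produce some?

Check each constraint at x*: bottling 84/87 (slack 3); fermentation 306/306 (tight); malt 135/135 (tight).
Slack constraints have shadow price 0 (complementary slackness).
Dual feasibility on the basic columns requires 6·y_fermentation + 5·y_malt = 32, 6·y_fermentation + 2·y_malt = 20.
→ y_fermentation = 2 and y_malt = 4.
lager enters the basis when its profit ≥ yᵀa₃ = 2·1 + 4·5 = 22.

22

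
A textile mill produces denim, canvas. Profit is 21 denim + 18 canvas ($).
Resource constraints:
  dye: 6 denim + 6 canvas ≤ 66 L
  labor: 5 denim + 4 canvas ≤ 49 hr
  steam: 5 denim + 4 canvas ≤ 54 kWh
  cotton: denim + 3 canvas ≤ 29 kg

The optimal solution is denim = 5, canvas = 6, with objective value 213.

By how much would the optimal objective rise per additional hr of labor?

3

Binding: dye and labor. Non-binding: steam (5 unused), cotton (6 unused).
Slack constraints have shadow price 0 (complementary slackness).
The binding rows give the dual system: 6·y_dye + 5·y_labor = 21 and 6·y_dye + 4·y_labor = 18.
→ y_dye = 1 and y_labor = 3.
Shadow price of labor = 3.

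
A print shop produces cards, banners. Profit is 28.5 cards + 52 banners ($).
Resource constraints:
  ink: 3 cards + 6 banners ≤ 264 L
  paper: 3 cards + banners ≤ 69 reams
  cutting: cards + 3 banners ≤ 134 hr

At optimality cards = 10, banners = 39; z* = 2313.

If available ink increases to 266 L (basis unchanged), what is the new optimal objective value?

Binding: ink and paper. Non-binding: cutting (7 unused).
Since cutting is not tight, its dual is 0.
Dual feasibility on the basic columns requires 3·y_ink + 3·y_paper = 28.5, 6·y_ink + 1·y_paper = 52.
This yields shadow prices y_ink = 8.5, y_paper = 1.
Δz = y_ink·Δb = 8.5 × (2) = 17, so new z* = 2313 + 17 = 2330.

2330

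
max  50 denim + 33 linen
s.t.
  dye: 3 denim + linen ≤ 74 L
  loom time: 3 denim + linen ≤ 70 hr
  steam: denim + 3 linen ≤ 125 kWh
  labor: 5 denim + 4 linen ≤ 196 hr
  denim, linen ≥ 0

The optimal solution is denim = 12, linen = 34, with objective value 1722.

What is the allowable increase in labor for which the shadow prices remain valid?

9.625

Binding constraints: loom time, labor. The basis is B = [[3,1],[5,4]] with det 7.
Per unit increase in labor, x* moves by d = (-0.1429, 0.4286).
The basis stays optimal until steam becomes binding; allowable increase = 9.625 hr.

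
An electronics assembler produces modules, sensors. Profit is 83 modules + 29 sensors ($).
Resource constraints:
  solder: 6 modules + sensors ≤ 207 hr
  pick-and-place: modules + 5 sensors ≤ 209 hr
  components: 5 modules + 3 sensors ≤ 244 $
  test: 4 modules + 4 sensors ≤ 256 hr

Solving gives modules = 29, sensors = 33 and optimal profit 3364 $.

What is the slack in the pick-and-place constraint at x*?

15

pick-and-place used = 1·29 + 5·33 = 194; slack = 209 − 194 = 15.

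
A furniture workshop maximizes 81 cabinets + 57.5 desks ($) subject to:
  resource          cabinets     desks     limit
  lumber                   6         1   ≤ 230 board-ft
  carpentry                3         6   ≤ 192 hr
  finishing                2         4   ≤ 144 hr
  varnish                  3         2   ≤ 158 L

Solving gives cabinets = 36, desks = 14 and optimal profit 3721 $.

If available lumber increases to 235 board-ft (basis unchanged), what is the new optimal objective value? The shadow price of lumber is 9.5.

Δb = 5, so new z* = 3721 + (9.5)·(5) = 3721 + 47.5 = 3768.5.

3768.5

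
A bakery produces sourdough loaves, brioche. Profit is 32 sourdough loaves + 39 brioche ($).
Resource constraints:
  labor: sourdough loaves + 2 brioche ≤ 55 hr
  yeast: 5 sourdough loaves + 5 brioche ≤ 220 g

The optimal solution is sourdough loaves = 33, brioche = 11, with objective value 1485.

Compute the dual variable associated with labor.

At the optimum: labor uses 55 of 55 (binding); yeast uses 220 of 220 (binding).
From A_Bᵀ y = c: 1·y_labor + 5·y_yeast = 32; 2·y_labor + 5·y_yeast = 39.
This yields shadow prices y_labor = 7, y_yeast = 5.
Shadow price of labor = 7.

7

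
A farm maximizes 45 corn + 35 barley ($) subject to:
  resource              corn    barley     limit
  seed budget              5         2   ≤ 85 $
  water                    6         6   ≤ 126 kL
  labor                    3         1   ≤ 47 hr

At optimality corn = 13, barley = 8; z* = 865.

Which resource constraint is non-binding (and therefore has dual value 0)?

seed budget: 81/85 (slack 4)
water: 126/126 (binding)
labor: 47/47 (binding)
By complementary slackness, a constraint with positive slack has shadow price 0 → seed budget.

seed budget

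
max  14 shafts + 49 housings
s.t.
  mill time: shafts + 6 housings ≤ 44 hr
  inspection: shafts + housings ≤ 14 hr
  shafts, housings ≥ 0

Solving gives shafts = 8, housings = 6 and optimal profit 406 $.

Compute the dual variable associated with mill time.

Both mill time and inspection are binding at x*.
The binding rows give the dual system: 1·y_mill time + 1·y_inspection = 14 and 6·y_mill time + 1·y_inspection = 49.
→ y_mill time = 7 and y_inspection = 7.
Shadow price of mill time = 7.

7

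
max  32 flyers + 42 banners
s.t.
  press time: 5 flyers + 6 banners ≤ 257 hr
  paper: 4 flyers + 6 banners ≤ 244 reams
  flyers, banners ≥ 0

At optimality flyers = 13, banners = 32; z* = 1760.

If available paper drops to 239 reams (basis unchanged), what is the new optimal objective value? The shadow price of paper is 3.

1745

Δb = -5, so new z* = 1760 + (3)·(-5) = 1760 − 15 = 1745.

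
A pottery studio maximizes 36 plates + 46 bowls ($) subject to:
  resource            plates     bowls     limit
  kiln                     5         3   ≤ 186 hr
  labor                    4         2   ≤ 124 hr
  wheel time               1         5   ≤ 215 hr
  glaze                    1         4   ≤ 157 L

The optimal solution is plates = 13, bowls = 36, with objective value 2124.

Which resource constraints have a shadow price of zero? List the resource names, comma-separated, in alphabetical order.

kiln: 173/186 (slack 13)
labor: 124/124 (binding)
wheel time: 193/215 (slack 22)
glaze: 157/157 (binding)
By complementary slackness, a constraint with positive slack has shadow price 0 → kiln, wheel time.

kiln, wheel time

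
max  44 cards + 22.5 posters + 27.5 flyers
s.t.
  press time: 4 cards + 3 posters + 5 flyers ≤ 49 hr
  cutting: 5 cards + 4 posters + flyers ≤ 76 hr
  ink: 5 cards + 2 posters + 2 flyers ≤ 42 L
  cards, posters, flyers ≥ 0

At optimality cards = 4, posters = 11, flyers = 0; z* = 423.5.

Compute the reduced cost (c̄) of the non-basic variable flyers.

-2

Check each constraint at x*: press time 49/49 (tight); cutting 64/76 (slack 12); ink 42/42 (tight).
By complementary slackness, y = 0 for the non-binding constraint.
The binding rows give the dual system: 4·y_press time + 5·y_ink = 44 and 3·y_press time + 2·y_ink = 22.5.
→ y_press time = 3.5 and y_ink = 6.
Reduced cost of flyers: c₃ − yᵀa₃ = 27.5 − (3.5·5 + 6·2) = 27.5 − 29.5 = -2.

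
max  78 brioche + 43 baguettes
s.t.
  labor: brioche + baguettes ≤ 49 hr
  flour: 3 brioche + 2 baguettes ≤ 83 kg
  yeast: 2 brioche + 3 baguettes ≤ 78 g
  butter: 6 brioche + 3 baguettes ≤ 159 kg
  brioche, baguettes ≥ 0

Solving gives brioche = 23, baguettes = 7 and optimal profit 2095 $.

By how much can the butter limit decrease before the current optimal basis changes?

Binding constraints: flour, butter. The basis is B = [[3,2],[6,3]] with det -3.
Per unit decrease in butter, x* moves by d = (-0.6667, 1).
The basis stays optimal until yeast becomes binding; allowable decrease = 6.6 kg.

6.6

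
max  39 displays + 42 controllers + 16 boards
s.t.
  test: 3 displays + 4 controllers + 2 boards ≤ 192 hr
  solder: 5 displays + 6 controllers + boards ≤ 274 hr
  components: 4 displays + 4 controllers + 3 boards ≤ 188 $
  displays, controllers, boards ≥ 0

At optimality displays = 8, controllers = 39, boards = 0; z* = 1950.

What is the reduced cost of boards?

-5

Check each constraint at x*: test 180/192 (slack 12); solder 274/274 (tight); components 188/188 (tight).
Since test is not tight, its dual is 0.
From A_Bᵀ y = c: 5·y_solder + 4·y_components = 39; 6·y_solder + 4·y_components = 42.
This yields shadow prices y_solder = 3, y_components = 6.
Reduced cost of boards: c₃ − yᵀa₃ = 16 − (3·1 + 6·3) = 16 − 21 = -5.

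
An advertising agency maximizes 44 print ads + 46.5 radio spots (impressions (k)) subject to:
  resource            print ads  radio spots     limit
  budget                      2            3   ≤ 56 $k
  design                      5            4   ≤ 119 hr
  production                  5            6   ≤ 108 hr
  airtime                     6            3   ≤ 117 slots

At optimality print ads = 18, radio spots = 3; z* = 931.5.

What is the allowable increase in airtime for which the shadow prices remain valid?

12.6

Binding constraints: production, airtime. The basis is B = [[5,6],[6,3]] with det -21.
Per unit increase in airtime, x* moves by d = (0.2857, -0.2381).
The basis stays optimal until radio spots reaches 0; allowable increase = 12.6 slots.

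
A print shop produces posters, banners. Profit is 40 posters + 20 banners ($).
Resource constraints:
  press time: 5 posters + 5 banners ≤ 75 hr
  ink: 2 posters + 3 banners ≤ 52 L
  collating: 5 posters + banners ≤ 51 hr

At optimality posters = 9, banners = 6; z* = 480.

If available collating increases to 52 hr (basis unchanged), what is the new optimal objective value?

Check each constraint at x*: press time 75/75 (tight); ink 36/52 (slack 16); collating 51/51 (tight).
By complementary slackness, y = 0 for the non-binding constraint.
From A_Bᵀ y = c: 5·y_press time + 5·y_collating = 40; 5·y_press time + 1·y_collating = 20.
This yields shadow prices y_press time = 3, y_collating = 5.
Δz = y_collating·Δb = 5 × (1) = 5, so new z* = 480 + 5 = 485.

485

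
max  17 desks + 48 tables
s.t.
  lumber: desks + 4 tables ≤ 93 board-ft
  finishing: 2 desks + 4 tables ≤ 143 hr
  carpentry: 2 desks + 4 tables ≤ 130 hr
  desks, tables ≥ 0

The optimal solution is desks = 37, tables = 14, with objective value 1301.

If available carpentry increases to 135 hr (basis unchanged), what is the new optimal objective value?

At the optimum: lumber uses 93 of 93 (binding); finishing uses 130 of 143 (slack = 13); carpentry uses 130 of 130 (binding).
Slack constraints have shadow price 0 (complementary slackness).
From A_Bᵀ y = c: 1·y_lumber + 2·y_carpentry = 17; 4·y_lumber + 4·y_carpentry = 48.
This yields shadow prices y_lumber = 7, y_carpentry = 5.
Δz = y_carpentry·Δb = 5 × (5) = 25, so new z* = 1301 + 25 = 1326.

1326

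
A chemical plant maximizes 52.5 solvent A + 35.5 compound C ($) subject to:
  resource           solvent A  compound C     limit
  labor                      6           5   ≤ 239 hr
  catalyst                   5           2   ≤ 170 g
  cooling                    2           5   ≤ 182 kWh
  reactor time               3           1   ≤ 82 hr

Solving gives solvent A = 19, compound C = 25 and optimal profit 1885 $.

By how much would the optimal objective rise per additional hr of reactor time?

5.5

At the optimum: labor uses 239 of 239 (binding); catalyst uses 145 of 170 (slack = 25); cooling uses 163 of 182 (slack = 19); reactor time uses 82 of 82 (binding).
By complementary slackness, y = 0 for the non-binding constraints.
From A_Bᵀ y = c: 6·y_labor + 3·y_reactor time = 52.5; 5·y_labor + 1·y_reactor time = 35.5.
This yields shadow prices y_labor = 6, y_reactor time = 5.5.
Shadow price of reactor time = 5.5.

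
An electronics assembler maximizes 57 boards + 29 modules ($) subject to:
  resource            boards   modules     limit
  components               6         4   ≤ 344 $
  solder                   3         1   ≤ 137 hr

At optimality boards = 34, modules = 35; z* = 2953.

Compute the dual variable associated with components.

5

Both components and solder are binding at x*.
The binding rows give the dual system: 6·y_components + 3·y_solder = 57 and 4·y_components + 1·y_solder = 29.
Solving: y_components = 5, y_solder = 9.
Shadow price of components = 5.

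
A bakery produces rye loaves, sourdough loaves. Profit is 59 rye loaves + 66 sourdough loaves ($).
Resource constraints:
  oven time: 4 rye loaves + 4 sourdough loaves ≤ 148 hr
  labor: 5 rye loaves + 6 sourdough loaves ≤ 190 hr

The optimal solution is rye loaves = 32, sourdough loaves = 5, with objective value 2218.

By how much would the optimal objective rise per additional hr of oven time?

6

At the optimum: oven time uses 148 of 148 (binding); labor uses 190 of 190 (binding).
From A_Bᵀ y = c: 4·y_oven time + 5·y_labor = 59; 4·y_oven time + 6·y_labor = 66.
This yields shadow prices y_oven time = 6, y_labor = 7.
Shadow price of oven time = 6.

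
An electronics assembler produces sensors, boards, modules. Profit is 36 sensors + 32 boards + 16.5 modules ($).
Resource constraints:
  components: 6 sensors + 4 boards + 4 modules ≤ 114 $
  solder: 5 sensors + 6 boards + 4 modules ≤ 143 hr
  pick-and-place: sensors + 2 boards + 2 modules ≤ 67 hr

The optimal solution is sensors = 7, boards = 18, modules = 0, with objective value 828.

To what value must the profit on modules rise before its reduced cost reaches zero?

Check each constraint at x*: components 114/114 (tight); solder 143/143 (tight); pick-and-place 43/67 (slack 24).
By complementary slackness, y = 0 for the non-binding constraint.
Dual feasibility on the basic columns requires 6·y_components + 5·y_solder = 36, 4·y_components + 6·y_solder = 32.
This yields shadow prices y_components = 3.5, y_solder = 3.
modules enters the basis when its profit ≥ yᵀa₃ = 3.5·4 + 3·4 = 26.

26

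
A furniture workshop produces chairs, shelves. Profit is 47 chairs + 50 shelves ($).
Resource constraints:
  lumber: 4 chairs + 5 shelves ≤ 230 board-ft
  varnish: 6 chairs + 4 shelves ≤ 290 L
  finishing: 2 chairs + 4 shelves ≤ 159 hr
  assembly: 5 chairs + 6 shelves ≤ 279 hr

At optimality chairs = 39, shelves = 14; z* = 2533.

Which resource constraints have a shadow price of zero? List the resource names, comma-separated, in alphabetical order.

lumber: 226/230 (slack 4)
varnish: 290/290 (binding)
finishing: 134/159 (slack 25)
assembly: 279/279 (binding)
By complementary slackness, a constraint with positive slack has shadow price 0 → finishing, lumber.

finishing, lumber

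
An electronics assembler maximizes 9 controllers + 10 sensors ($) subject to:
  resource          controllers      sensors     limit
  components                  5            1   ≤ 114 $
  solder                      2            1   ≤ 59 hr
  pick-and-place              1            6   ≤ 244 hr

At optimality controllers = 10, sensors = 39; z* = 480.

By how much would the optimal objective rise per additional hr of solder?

4

Check each constraint at x*: components 89/114 (slack 25); solder 59/59 (tight); pick-and-place 244/244 (tight).
Slack constraints have shadow price 0 (complementary slackness).
The binding rows give the dual system: 2·y_solder + 1·y_pick-and-place = 9 and 1·y_solder + 6·y_pick-and-place = 10.
→ y_solder = 4 and y_pick-and-place = 1.
Shadow price of solder = 4.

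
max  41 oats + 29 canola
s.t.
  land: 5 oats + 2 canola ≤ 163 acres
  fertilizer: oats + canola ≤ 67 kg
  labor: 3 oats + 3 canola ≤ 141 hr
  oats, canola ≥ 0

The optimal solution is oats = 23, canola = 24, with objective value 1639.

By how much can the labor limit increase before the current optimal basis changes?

60

Binding constraints: land, labor. The basis is B = [[5,2],[3,3]] with det 9.
Per unit increase in labor, x* moves by d = (-0.2222, 0.5556).
The basis stays optimal until fertilizer becomes binding; allowable increase = 60 hr.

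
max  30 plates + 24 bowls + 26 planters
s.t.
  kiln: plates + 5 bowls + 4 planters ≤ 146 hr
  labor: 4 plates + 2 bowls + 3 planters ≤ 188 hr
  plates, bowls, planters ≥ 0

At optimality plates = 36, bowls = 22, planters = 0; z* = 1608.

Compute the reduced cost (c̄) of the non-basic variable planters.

-3

At the optimum: kiln uses 146 of 146 (binding); labor uses 188 of 188 (binding).
From A_Bᵀ y = c: 1·y_kiln + 4·y_labor = 30; 5·y_kiln + 2·y_labor = 24.
This yields shadow prices y_kiln = 2, y_labor = 7.
Reduced cost of planters: c₃ − yᵀa₃ = 26 − (2·4 + 7·3) = 26 − 29 = -3.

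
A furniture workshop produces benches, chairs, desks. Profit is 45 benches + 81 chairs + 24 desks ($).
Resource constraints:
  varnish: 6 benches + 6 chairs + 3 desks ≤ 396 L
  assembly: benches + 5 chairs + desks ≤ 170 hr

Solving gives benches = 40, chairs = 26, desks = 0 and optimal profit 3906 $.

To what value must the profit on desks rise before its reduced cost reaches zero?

27

At the optimum: varnish uses 396 of 396 (binding); assembly uses 170 of 170 (binding).
Dual feasibility on the basic columns requires 6·y_varnish + 1·y_assembly = 45, 6·y_varnish + 5·y_assembly = 81.
→ y_varnish = 6 and y_assembly = 9.
desks enters the basis when its profit ≥ yᵀa₃ = 6·3 + 9·1 = 27.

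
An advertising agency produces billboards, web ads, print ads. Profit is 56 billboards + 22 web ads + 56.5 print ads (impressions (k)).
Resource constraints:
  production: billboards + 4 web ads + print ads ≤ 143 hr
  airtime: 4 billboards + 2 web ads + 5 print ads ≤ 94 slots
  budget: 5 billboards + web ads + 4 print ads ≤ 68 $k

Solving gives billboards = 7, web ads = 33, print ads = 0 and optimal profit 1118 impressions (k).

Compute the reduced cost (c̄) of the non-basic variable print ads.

At the optimum: production uses 139 of 143 (slack = 4); airtime uses 94 of 94 (binding); budget uses 68 of 68 (binding).
Since production is not tight, its dual is 0.
The binding rows give the dual system: 4·y_airtime + 5·y_budget = 56 and 2·y_airtime + 1·y_budget = 22.
Solving: y_airtime = 9, y_budget = 4.
Reduced cost of print ads: c₃ − yᵀa₃ = 56.5 − (9·5 + 4·4) = 56.5 − 61 = -4.5.

-4.5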